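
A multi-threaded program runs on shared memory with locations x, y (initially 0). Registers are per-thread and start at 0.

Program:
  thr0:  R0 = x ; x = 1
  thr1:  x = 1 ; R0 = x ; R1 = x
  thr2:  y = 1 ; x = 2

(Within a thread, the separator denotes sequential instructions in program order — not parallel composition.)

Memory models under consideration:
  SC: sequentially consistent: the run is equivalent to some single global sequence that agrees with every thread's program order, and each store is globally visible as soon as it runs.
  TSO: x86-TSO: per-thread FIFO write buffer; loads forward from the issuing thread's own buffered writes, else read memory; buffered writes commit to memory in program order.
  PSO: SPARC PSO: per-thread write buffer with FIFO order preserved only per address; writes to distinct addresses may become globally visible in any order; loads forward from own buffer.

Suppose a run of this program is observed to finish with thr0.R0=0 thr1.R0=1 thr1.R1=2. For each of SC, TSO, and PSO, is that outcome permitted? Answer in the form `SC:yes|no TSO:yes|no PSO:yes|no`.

outcome vector order: (thr0.R0,thr1.R0,thr1.R1)
SC: 12 outcomes — {0/1/1 0/1/2 0/2/1 0/2/2 1/1/1 1/1/2 1/2/1 1/2/2 2/1/1 2/1/2 2/2/1 2/2/2}
TSO: 12 outcomes — {0/1/1 0/1/2 0/2/1 0/2/2 1/1/1 1/1/2 1/2/1 1/2/2 2/1/1 2/1/2 2/2/1 2/2/2}
PSO: 12 outcomes — {0/1/1 0/1/2 0/2/1 0/2/2 1/1/1 1/1/2 1/2/1 1/2/2 2/1/1 2/1/2 2/2/1 2/2/2}
target 0/1/2 ∈ {SC,TSO,PSO}

SC:yes TSO:yes PSO:yes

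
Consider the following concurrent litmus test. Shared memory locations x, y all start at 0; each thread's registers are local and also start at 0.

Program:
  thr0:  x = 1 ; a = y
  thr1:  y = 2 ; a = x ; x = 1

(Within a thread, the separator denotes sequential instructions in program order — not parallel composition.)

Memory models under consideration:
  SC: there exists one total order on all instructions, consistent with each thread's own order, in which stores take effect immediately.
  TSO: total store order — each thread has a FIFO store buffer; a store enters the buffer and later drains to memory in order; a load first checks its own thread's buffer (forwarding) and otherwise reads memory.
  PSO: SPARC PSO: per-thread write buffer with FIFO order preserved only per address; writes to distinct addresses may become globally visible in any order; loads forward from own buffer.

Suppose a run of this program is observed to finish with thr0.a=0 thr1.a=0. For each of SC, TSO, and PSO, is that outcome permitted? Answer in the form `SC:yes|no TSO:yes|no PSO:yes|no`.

SC:no TSO:yes PSO:yes

outcome vector order: (thr0.a,thr1.a)
under SC → 01; 20; 21
under TSO → 00; 01; 20; 21
under PSO → 00; 01; 20; 21
target 00 ∈ {TSO,PSO}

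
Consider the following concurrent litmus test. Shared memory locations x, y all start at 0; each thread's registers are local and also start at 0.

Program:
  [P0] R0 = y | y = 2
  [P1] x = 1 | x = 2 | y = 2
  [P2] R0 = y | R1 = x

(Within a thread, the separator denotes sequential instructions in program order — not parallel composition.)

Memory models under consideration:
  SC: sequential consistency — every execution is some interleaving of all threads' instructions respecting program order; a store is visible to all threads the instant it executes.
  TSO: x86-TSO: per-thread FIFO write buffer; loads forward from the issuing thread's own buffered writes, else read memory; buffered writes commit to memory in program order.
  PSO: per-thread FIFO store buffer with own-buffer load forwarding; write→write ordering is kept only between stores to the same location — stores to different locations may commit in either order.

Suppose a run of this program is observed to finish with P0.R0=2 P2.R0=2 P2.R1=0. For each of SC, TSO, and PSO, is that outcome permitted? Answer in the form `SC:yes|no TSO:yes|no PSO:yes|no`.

outcome vector order: (P0.R0,P2.R0,P2.R1)
under SC → 0/0/0 0/0/1 0/0/2 0/2/0 0/2/1 0/2/2 2/0/0 2/0/1 2/0/2 2/2/2
under TSO → 0/0/0 0/0/1 0/0/2 0/2/0 0/2/1 0/2/2 2/0/0 2/0/1 2/0/2 2/2/2
under PSO → 0/0/0 0/0/1 0/0/2 0/2/0 0/2/1 0/2/2 2/0/0 2/0/1 2/0/2 2/2/0 2/2/1 2/2/2
target 2/2/0 ∈ {PSO}

SC:no TSO:no PSO:yes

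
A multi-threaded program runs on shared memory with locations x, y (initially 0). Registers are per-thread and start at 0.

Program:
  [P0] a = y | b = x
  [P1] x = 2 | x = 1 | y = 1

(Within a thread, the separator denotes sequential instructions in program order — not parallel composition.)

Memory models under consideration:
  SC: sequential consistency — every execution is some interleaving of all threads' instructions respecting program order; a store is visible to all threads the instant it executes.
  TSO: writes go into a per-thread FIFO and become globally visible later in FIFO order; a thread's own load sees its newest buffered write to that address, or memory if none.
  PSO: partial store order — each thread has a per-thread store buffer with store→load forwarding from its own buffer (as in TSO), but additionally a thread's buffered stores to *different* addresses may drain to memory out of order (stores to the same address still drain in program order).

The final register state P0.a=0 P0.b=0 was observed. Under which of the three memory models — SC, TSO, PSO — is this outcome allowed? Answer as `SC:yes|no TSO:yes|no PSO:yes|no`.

SC:yes TSO:yes PSO:yes

outcome vector order: (P0.a,P0.b)
SC: 4 outcomes — {<0 0>; <0 1>; <0 2>; <1 1>}
TSO: 4 outcomes — {<0 0>; <0 1>; <0 2>; <1 1>}
PSO: 6 outcomes — {<0 0>; <0 1>; <0 2>; <1 0>; <1 1>; <1 2>}
target <0 0> ∈ {SC,TSO,PSO}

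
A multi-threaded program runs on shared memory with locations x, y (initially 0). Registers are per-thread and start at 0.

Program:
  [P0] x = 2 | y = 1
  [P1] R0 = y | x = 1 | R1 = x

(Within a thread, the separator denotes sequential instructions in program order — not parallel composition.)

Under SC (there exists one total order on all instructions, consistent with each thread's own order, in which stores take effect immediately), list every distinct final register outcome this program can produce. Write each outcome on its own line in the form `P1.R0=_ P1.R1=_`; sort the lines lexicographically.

outcome vector order: (P1.R0,P1.R1)
|SC outcomes| = 3

P1.R0=0 P1.R1=1
P1.R0=0 P1.R1=2
P1.R0=1 P1.R1=1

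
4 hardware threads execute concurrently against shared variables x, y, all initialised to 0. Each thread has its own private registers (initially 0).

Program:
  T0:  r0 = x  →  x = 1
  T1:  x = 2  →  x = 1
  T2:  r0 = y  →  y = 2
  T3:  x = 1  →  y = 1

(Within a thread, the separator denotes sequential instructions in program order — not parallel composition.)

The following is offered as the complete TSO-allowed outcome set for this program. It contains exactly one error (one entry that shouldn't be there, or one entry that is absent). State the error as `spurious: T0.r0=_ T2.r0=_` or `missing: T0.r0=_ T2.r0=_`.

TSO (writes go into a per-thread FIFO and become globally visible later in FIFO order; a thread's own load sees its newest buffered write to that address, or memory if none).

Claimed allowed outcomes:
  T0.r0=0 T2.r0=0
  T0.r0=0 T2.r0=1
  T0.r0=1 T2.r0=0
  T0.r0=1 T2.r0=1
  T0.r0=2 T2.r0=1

outcome vector order: (T0.r0,T2.r0)
[TSO] allowed = {00 01 10 11 20 21}
TSO∖claimed = {20}

missing: T0.r0=2 T2.r0=0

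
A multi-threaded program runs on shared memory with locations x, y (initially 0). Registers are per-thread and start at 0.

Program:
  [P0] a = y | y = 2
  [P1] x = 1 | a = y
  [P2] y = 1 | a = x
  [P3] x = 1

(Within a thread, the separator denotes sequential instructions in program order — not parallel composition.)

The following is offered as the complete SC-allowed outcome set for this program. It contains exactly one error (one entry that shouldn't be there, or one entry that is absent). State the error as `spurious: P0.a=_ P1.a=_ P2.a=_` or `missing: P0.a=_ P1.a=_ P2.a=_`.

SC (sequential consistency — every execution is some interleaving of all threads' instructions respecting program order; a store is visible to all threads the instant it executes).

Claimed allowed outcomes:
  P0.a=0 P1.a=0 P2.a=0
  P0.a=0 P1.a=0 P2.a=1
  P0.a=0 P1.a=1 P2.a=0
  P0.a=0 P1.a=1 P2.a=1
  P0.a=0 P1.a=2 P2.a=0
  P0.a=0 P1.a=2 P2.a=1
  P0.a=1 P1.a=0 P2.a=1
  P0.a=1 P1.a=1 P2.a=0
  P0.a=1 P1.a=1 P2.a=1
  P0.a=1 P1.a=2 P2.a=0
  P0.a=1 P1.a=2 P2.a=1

spurious: P0.a=0 P1.a=0 P2.a=0

outcome vector order: (P0.a,P1.a,P2.a)
[SC] allowed = {001; 010; 011; 020; 021; 101; 110; 111; 120; 121}
claimed∖SC = {000}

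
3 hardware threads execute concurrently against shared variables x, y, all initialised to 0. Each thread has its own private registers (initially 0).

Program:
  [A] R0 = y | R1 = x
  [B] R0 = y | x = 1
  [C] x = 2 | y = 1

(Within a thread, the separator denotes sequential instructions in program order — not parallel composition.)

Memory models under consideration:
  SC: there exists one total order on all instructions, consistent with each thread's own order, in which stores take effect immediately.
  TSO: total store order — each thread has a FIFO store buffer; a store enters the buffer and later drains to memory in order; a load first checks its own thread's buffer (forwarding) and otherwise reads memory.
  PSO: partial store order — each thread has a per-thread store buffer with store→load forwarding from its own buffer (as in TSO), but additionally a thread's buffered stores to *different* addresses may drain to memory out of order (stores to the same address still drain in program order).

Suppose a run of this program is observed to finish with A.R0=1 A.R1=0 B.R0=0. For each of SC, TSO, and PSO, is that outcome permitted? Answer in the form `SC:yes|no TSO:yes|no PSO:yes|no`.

outcome vector order: (A.R0,A.R1,B.R0)
[SC] allowed = {<0 0 0> <0 0 1> <0 1 0> <0 1 1> <0 2 0> <0 2 1> <1 1 0> <1 1 1> <1 2 0> <1 2 1>}
[TSO] allowed = {<0 0 0> <0 0 1> <0 1 0> <0 1 1> <0 2 0> <0 2 1> <1 1 0> <1 1 1> <1 2 0> <1 2 1>}
[PSO] allowed = {<0 0 0> <0 0 1> <0 1 0> <0 1 1> <0 2 0> <0 2 1> <1 0 0> <1 0 1> <1 1 0> <1 1 1> <1 2 0> <1 2 1>}
target <1 0 0> ∈ {PSO}

SC:no TSO:no PSO:yes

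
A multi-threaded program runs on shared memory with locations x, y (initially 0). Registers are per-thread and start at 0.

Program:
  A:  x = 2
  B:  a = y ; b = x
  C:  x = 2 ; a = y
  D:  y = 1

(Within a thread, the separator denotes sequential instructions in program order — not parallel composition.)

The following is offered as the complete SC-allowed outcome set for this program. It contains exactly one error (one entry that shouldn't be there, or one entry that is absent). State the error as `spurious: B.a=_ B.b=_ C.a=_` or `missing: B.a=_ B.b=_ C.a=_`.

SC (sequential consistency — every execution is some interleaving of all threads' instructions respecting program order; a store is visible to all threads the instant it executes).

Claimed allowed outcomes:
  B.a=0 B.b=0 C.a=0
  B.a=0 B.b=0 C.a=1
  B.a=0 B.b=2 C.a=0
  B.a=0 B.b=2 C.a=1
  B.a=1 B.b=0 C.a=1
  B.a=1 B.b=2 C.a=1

outcome vector order: (B.a,B.b,C.a)
SC: 7 outcomes — {0/0/0; 0/0/1; 0/2/0; 0/2/1; 1/0/1; 1/2/0; 1/2/1}
SC∖claimed = {1/2/0}

missing: B.a=1 B.b=2 C.a=0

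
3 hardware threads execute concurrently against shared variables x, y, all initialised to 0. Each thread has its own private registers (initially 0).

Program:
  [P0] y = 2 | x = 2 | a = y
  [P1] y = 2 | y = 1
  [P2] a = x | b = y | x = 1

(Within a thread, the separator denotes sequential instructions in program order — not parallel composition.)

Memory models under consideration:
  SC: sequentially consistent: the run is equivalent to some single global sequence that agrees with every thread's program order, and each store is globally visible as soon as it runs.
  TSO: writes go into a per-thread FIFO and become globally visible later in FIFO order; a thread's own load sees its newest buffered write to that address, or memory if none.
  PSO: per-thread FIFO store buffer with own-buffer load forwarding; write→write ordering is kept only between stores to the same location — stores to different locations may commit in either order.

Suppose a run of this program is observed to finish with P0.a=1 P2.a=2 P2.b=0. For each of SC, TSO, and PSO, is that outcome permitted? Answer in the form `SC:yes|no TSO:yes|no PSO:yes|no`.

SC:no TSO:no PSO:yes

outcome vector order: (P0.a,P2.a,P2.b)
[SC] allowed = {100, 101, 102, 121, 122, 200, 201, 202, 221, 222}
[TSO] allowed = {100, 101, 102, 121, 122, 200, 201, 202, 221, 222}
[PSO] allowed = {100, 101, 102, 120, 121, 122, 200, 201, 202, 220, 221, 222}
target 120 ∈ {PSO}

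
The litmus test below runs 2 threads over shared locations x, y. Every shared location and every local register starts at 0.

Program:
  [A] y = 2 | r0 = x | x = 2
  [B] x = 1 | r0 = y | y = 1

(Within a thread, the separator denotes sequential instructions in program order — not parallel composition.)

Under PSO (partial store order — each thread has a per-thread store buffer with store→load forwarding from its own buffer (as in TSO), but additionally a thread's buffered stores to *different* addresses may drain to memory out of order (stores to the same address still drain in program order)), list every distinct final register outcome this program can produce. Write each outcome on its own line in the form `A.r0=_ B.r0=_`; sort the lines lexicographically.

A.r0=0 B.r0=0
A.r0=0 B.r0=2
A.r0=1 B.r0=0
A.r0=1 B.r0=2

outcome vector order: (A.r0,B.r0)
|PSO outcomes| = 4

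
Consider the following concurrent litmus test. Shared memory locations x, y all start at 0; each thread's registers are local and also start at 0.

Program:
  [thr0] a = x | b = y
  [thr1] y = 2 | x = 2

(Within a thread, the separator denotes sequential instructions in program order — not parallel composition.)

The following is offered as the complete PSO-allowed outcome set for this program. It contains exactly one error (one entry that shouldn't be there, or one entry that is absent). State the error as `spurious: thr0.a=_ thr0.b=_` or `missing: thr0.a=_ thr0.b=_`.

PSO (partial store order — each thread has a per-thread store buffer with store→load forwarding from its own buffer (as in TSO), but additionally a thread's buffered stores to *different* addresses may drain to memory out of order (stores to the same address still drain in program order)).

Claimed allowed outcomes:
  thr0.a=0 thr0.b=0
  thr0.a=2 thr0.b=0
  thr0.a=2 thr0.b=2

outcome vector order: (thr0.a,thr0.b)
PSO (4): <0 0> <0 2> <2 0> <2 2>
PSO∖claimed = {<0 2>}

missing: thr0.a=0 thr0.b=2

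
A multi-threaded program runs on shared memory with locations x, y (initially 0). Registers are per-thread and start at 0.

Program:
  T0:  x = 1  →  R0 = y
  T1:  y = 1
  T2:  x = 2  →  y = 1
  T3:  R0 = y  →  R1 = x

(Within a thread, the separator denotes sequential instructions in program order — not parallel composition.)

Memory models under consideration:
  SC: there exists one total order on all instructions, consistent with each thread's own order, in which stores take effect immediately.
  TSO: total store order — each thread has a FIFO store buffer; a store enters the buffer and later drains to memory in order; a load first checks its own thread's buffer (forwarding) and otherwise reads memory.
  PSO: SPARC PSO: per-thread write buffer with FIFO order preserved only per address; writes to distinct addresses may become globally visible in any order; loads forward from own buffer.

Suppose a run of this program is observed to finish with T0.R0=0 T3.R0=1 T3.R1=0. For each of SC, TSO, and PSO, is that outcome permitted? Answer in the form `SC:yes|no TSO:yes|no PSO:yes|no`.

SC:no TSO:yes PSO:yes

outcome vector order: (T0.R0,T3.R0,T3.R1)
SC (11): <0 0 0>, <0 0 1>, <0 0 2>, <0 1 1>, <0 1 2>, <1 0 0>, <1 0 1>, <1 0 2>, <1 1 0>, <1 1 1>, <1 1 2>
TSO (12): <0 0 0>, <0 0 1>, <0 0 2>, <0 1 0>, <0 1 1>, <0 1 2>, <1 0 0>, <1 0 1>, <1 0 2>, <1 1 0>, <1 1 1>, <1 1 2>
PSO (12): <0 0 0>, <0 0 1>, <0 0 2>, <0 1 0>, <0 1 1>, <0 1 2>, <1 0 0>, <1 0 1>, <1 0 2>, <1 1 0>, <1 1 1>, <1 1 2>
target <0 1 0> ∈ {TSO,PSO}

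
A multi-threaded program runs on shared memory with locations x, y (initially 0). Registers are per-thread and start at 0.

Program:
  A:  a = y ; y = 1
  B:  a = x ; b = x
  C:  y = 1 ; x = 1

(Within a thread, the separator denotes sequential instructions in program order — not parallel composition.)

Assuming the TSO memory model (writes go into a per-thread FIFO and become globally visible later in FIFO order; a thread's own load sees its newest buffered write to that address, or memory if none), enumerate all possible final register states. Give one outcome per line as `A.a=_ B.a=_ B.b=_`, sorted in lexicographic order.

outcome vector order: (A.a,B.a,B.b)
|TSO outcomes| = 6

A.a=0 B.a=0 B.b=0
A.a=0 B.a=0 B.b=1
A.a=0 B.a=1 B.b=1
A.a=1 B.a=0 B.b=0
A.a=1 B.a=0 B.b=1
A.a=1 B.a=1 B.b=1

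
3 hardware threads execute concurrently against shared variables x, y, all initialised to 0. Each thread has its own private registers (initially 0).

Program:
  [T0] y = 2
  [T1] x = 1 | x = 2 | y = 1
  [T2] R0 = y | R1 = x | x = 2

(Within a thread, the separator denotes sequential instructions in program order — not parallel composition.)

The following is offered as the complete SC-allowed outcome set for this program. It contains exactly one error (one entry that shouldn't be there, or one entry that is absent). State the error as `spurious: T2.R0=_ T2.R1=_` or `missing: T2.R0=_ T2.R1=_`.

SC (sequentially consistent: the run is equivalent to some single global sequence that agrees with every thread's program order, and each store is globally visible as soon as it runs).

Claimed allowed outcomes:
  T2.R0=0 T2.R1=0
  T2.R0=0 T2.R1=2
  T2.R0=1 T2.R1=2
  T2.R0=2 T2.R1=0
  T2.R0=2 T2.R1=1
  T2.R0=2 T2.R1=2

missing: T2.R0=0 T2.R1=1

outcome vector order: (T2.R0,T2.R1)
under SC → 00; 01; 02; 12; 20; 21; 22
SC∖claimed = {01}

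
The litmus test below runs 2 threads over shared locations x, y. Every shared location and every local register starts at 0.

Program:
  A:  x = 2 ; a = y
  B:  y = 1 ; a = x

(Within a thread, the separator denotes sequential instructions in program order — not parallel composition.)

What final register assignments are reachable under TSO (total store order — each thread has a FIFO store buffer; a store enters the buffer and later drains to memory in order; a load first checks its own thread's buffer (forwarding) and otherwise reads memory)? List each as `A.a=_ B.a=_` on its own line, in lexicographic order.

outcome vector order: (A.a,B.a)
|TSO outcomes| = 4

A.a=0 B.a=0
A.a=0 B.a=2
A.a=1 B.a=0
A.a=1 B.a=2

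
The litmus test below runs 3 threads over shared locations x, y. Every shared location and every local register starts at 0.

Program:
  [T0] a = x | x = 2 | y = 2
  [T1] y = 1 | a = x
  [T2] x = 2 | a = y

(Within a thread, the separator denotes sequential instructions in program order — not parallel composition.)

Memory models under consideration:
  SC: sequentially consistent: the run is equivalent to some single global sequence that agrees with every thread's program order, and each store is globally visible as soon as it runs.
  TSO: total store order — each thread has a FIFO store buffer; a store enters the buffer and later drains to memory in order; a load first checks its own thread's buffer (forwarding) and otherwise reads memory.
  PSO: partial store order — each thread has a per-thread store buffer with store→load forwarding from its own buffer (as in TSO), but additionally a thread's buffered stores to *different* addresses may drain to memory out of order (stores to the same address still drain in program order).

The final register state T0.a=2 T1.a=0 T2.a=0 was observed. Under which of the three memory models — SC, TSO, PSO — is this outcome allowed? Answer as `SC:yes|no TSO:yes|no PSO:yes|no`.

SC:no TSO:yes PSO:yes

outcome vector order: (T0.a,T1.a,T2.a)
[SC] allowed = {0/0/1; 0/0/2; 0/2/0; 0/2/1; 0/2/2; 2/0/1; 2/0/2; 2/2/0; 2/2/1; 2/2/2}
[TSO] allowed = {0/0/0; 0/0/1; 0/0/2; 0/2/0; 0/2/1; 0/2/2; 2/0/0; 2/0/1; 2/0/2; 2/2/0; 2/2/1; 2/2/2}
[PSO] allowed = {0/0/0; 0/0/1; 0/0/2; 0/2/0; 0/2/1; 0/2/2; 2/0/0; 2/0/1; 2/0/2; 2/2/0; 2/2/1; 2/2/2}
target 2/0/0 ∈ {TSO,PSO}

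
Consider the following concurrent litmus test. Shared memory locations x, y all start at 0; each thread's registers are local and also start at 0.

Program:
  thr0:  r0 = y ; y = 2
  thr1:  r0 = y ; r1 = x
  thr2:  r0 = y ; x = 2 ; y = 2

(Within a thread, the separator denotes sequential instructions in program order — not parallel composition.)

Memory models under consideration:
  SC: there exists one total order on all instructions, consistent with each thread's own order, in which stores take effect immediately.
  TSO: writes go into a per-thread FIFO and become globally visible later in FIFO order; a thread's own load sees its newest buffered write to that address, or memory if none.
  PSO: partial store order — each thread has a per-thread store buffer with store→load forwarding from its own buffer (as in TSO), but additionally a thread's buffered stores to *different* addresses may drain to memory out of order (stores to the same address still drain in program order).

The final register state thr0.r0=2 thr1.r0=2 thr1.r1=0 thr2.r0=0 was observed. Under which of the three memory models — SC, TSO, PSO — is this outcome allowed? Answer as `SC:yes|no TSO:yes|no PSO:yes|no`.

outcome vector order: (thr0.r0,thr1.r0,thr1.r1,thr2.r0)
[SC] allowed = {(0,0,0,0) (0,0,0,2) (0,0,2,0) (0,0,2,2) (0,2,0,0) (0,2,0,2) (0,2,2,0) (0,2,2,2) (2,0,0,0) (2,0,2,0) (2,2,2,0)}
[TSO] allowed = {(0,0,0,0) (0,0,0,2) (0,0,2,0) (0,0,2,2) (0,2,0,0) (0,2,0,2) (0,2,2,0) (0,2,2,2) (2,0,0,0) (2,0,2,0) (2,2,2,0)}
[PSO] allowed = {(0,0,0,0) (0,0,0,2) (0,0,2,0) (0,0,2,2) (0,2,0,0) (0,2,0,2) (0,2,2,0) (0,2,2,2) (2,0,0,0) (2,0,2,0) (2,2,0,0) (2,2,2,0)}
target (2,2,0,0) ∈ {PSO}

SC:no TSO:no PSO:yes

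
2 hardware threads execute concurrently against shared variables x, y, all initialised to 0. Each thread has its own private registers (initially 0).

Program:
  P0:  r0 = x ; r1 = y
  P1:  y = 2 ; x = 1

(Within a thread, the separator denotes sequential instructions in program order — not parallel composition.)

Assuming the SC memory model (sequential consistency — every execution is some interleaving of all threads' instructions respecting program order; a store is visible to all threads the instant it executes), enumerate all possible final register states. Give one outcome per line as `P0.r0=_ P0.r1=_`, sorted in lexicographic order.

outcome vector order: (P0.r0,P0.r1)
|SC outcomes| = 3

P0.r0=0 P0.r1=0
P0.r0=0 P0.r1=2
P0.r0=1 P0.r1=2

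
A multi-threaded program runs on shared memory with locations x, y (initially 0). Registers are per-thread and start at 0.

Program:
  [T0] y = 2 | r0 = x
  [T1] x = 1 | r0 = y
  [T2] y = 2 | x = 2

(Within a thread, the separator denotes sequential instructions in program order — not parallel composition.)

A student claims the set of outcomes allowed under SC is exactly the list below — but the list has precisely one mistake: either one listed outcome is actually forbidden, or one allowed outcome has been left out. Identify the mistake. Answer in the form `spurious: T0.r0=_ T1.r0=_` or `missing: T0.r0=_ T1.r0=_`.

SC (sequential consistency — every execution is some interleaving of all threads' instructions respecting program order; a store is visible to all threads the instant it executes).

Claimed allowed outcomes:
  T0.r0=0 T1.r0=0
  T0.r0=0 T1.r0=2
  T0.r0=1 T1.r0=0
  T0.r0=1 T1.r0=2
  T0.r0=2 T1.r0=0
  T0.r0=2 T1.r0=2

spurious: T0.r0=0 T1.r0=0

outcome vector order: (T0.r0,T1.r0)
[SC] allowed = {0/2, 1/0, 1/2, 2/0, 2/2}
claimed∖SC = {0/0}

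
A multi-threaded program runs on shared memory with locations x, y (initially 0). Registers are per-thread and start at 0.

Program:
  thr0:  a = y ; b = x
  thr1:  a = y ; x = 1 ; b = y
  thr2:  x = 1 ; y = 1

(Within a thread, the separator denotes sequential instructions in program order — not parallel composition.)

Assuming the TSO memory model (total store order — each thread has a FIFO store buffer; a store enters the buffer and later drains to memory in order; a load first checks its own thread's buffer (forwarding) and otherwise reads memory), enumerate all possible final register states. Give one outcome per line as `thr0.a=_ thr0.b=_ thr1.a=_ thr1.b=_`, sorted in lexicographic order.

thr0.a=0 thr0.b=0 thr1.a=0 thr1.b=0
thr0.a=0 thr0.b=0 thr1.a=0 thr1.b=1
thr0.a=0 thr0.b=0 thr1.a=1 thr1.b=1
thr0.a=0 thr0.b=1 thr1.a=0 thr1.b=0
thr0.a=0 thr0.b=1 thr1.a=0 thr1.b=1
thr0.a=0 thr0.b=1 thr1.a=1 thr1.b=1
thr0.a=1 thr0.b=1 thr1.a=0 thr1.b=0
thr0.a=1 thr0.b=1 thr1.a=0 thr1.b=1
thr0.a=1 thr0.b=1 thr1.a=1 thr1.b=1

outcome vector order: (thr0.a,thr0.b,thr1.a,thr1.b)
|TSO outcomes| = 9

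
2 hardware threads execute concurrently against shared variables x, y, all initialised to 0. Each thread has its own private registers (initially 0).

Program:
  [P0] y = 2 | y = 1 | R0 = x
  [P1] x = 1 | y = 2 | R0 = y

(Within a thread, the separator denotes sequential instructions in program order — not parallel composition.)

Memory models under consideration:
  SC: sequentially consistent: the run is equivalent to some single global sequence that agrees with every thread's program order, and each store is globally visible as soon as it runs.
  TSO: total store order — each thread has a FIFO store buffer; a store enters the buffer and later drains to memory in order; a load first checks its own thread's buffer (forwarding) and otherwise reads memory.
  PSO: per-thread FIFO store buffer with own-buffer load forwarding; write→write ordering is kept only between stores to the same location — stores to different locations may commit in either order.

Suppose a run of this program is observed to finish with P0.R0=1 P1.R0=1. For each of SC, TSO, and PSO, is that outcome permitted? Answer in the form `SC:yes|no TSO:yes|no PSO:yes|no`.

SC:yes TSO:yes PSO:yes

outcome vector order: (P0.R0,P1.R0)
SC (3): (0,2); (1,1); (1,2)
TSO (4): (0,1); (0,2); (1,1); (1,2)
PSO (4): (0,1); (0,2); (1,1); (1,2)
target (1,1) ∈ {SC,TSO,PSO}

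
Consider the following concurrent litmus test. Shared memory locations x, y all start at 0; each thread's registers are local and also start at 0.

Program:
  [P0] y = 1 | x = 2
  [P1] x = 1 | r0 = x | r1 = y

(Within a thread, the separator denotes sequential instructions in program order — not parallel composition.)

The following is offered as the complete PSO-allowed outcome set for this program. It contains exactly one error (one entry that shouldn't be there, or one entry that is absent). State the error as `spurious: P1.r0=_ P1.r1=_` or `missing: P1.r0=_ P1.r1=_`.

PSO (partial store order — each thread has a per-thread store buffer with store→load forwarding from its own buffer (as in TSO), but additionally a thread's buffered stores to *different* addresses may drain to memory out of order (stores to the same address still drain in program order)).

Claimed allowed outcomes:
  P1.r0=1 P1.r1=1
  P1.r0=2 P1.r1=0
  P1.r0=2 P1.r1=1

outcome vector order: (P1.r0,P1.r1)
[PSO] allowed = {<1 0>, <1 1>, <2 0>, <2 1>}
PSO∖claimed = {<1 0>}

missing: P1.r0=1 P1.r1=0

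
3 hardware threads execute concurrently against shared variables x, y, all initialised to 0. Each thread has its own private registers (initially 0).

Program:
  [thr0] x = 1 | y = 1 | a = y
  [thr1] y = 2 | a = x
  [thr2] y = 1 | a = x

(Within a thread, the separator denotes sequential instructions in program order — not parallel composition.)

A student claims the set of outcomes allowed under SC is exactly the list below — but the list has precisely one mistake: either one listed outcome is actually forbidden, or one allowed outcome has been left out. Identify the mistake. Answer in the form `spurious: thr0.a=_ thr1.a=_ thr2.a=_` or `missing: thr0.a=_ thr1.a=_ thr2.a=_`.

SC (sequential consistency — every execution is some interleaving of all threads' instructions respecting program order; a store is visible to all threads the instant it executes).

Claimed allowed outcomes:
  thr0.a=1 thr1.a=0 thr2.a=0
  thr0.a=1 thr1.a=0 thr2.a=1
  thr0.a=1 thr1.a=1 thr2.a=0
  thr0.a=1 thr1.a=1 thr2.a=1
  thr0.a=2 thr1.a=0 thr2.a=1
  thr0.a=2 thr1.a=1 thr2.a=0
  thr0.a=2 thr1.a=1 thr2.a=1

spurious: thr0.a=2 thr1.a=0 thr2.a=1

outcome vector order: (thr0.a,thr1.a,thr2.a)
under SC → 100, 101, 110, 111, 210, 211
claimed∖SC = {201}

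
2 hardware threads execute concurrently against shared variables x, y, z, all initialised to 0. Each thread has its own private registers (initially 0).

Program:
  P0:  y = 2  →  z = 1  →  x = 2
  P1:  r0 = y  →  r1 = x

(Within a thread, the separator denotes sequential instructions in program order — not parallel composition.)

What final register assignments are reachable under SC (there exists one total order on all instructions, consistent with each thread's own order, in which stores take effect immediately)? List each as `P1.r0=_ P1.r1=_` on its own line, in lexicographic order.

outcome vector order: (P1.r0,P1.r1)
|SC outcomes| = 4

P1.r0=0 P1.r1=0
P1.r0=0 P1.r1=2
P1.r0=2 P1.r1=0
P1.r0=2 P1.r1=2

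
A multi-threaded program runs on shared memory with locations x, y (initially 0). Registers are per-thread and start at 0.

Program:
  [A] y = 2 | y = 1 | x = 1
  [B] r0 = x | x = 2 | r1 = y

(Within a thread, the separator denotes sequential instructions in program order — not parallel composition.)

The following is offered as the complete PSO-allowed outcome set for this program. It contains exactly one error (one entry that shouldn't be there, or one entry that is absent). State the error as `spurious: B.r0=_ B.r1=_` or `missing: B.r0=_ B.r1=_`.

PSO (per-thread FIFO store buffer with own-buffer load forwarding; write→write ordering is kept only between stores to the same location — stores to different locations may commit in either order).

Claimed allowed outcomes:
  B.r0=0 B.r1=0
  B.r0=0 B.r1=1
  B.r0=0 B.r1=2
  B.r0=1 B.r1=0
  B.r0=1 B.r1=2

missing: B.r0=1 B.r1=1

outcome vector order: (B.r0,B.r1)
under PSO → 00, 01, 02, 10, 11, 12
PSO∖claimed = {11}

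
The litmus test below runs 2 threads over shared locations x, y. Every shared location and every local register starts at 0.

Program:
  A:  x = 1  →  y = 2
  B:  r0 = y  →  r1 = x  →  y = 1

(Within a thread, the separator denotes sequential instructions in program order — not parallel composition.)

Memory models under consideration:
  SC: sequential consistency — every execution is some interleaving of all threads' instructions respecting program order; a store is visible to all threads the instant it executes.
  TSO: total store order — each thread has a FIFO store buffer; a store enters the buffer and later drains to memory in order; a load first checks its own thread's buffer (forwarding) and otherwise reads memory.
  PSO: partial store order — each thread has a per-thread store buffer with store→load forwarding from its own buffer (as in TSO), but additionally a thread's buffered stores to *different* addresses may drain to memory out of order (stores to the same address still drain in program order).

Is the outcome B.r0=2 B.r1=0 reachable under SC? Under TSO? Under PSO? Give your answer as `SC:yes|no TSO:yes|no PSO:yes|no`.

outcome vector order: (B.r0,B.r1)
under SC → (0,0); (0,1); (2,1)
under TSO → (0,0); (0,1); (2,1)
under PSO → (0,0); (0,1); (2,0); (2,1)
target (2,0) ∈ {PSO}

SC:no TSO:no PSO:yes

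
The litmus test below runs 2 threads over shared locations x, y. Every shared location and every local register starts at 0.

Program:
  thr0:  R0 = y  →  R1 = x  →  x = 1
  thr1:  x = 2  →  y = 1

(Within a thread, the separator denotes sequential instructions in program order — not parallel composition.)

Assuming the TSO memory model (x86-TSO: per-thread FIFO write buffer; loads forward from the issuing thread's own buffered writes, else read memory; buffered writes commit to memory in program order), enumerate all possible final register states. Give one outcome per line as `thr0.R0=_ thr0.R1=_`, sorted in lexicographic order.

thr0.R0=0 thr0.R1=0
thr0.R0=0 thr0.R1=2
thr0.R0=1 thr0.R1=2

outcome vector order: (thr0.R0,thr0.R1)
|TSO outcomes| = 3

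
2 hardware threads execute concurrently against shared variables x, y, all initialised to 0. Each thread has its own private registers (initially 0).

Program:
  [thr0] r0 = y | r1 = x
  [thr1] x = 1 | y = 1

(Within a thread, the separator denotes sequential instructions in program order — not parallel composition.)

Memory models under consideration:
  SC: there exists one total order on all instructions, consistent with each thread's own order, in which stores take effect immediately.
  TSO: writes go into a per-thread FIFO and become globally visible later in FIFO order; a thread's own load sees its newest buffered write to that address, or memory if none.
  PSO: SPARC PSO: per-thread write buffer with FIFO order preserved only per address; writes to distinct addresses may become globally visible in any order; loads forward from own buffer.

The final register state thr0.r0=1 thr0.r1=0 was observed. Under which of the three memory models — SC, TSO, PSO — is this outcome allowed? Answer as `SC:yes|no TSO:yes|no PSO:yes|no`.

outcome vector order: (thr0.r0,thr0.r1)
[SC] allowed = {0/0 0/1 1/1}
[TSO] allowed = {0/0 0/1 1/1}
[PSO] allowed = {0/0 0/1 1/0 1/1}
target 1/0 ∈ {PSO}

SC:no TSO:no PSO:yes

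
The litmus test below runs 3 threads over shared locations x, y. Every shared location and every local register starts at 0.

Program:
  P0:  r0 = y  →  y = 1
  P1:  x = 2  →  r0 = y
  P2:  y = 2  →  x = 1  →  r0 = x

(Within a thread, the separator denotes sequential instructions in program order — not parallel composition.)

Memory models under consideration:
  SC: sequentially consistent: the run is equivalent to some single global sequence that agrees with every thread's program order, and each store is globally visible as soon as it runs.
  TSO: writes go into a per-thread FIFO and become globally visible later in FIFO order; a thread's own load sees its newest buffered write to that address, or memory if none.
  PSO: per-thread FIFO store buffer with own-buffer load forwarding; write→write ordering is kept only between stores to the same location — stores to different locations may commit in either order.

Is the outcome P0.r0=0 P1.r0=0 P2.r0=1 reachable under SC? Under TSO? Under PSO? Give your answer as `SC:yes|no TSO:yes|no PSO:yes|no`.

SC:yes TSO:yes PSO:yes

outcome vector order: (P0.r0,P1.r0,P2.r0)
SC: 10 outcomes — {001 011 012 021 022 201 211 212 221 222}
TSO: 12 outcomes — {001 002 011 012 021 022 201 202 211 212 221 222}
PSO: 12 outcomes — {001 002 011 012 021 022 201 202 211 212 221 222}
target 001 ∈ {SC,TSO,PSO}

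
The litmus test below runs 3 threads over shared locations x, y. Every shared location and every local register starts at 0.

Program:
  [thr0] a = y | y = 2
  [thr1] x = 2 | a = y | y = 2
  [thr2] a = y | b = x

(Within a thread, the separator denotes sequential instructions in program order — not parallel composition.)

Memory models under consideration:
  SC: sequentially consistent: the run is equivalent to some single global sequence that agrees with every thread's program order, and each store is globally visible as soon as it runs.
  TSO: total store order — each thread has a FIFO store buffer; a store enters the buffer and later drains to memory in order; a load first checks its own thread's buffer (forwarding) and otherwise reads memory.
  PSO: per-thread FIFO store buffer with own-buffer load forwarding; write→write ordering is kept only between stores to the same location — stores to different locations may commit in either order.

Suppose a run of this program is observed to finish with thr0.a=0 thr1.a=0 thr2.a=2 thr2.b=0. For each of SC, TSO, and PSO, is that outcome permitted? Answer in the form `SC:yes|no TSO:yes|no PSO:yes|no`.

SC:no TSO:yes PSO:yes

outcome vector order: (thr0.a,thr1.a,thr2.a,thr2.b)
SC (10): 0/0/0/0, 0/0/0/2, 0/0/2/2, 0/2/0/0, 0/2/0/2, 0/2/2/0, 0/2/2/2, 2/0/0/0, 2/0/0/2, 2/0/2/2
TSO (11): 0/0/0/0, 0/0/0/2, 0/0/2/0, 0/0/2/2, 0/2/0/0, 0/2/0/2, 0/2/2/0, 0/2/2/2, 2/0/0/0, 2/0/0/2, 2/0/2/2
PSO (12): 0/0/0/0, 0/0/0/2, 0/0/2/0, 0/0/2/2, 0/2/0/0, 0/2/0/2, 0/2/2/0, 0/2/2/2, 2/0/0/0, 2/0/0/2, 2/0/2/0, 2/0/2/2
target 0/0/2/0 ∈ {TSO,PSO}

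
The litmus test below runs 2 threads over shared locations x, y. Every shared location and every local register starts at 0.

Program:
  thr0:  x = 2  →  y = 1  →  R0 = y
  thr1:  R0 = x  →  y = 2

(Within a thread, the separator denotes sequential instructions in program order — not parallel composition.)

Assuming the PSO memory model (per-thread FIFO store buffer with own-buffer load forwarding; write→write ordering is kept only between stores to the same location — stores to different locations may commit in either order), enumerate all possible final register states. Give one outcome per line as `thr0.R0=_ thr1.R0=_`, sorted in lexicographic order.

outcome vector order: (thr0.R0,thr1.R0)
|PSO outcomes| = 4

thr0.R0=1 thr1.R0=0
thr0.R0=1 thr1.R0=2
thr0.R0=2 thr1.R0=0
thr0.R0=2 thr1.R0=2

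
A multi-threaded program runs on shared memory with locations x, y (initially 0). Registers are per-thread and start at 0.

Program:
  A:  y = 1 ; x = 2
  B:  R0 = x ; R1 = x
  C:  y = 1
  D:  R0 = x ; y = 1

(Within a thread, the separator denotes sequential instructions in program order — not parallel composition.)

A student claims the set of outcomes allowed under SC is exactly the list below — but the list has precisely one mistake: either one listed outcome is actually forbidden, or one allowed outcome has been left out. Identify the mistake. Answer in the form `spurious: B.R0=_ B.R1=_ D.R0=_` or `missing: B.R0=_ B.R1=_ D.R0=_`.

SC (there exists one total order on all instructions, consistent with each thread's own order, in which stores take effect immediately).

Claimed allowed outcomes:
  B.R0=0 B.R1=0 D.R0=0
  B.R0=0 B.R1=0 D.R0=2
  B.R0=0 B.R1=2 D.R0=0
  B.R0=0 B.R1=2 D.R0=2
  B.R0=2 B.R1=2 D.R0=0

outcome vector order: (B.R0,B.R1,D.R0)
under SC → <0 0 0> <0 0 2> <0 2 0> <0 2 2> <2 2 0> <2 2 2>
SC∖claimed = {<2 2 2>}

missing: B.R0=2 B.R1=2 D.R0=2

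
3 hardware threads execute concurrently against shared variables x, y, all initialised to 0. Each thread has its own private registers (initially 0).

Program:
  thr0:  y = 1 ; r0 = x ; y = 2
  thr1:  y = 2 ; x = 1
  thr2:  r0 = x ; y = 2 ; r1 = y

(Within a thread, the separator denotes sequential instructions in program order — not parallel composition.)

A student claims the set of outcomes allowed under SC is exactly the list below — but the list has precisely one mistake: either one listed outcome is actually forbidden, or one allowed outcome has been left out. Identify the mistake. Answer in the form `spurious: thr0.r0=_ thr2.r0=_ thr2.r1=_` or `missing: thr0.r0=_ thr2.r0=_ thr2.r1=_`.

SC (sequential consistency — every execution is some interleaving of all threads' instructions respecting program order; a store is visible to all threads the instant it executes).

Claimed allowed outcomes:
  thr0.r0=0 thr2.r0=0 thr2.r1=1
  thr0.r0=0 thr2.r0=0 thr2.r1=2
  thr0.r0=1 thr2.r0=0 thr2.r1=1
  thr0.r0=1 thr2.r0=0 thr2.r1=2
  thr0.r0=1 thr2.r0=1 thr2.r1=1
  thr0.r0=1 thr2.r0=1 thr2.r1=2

missing: thr0.r0=0 thr2.r0=1 thr2.r1=2

outcome vector order: (thr0.r0,thr2.r0,thr2.r1)
SC (7): <0 0 1>, <0 0 2>, <0 1 2>, <1 0 1>, <1 0 2>, <1 1 1>, <1 1 2>
SC∖claimed = {<0 1 2>}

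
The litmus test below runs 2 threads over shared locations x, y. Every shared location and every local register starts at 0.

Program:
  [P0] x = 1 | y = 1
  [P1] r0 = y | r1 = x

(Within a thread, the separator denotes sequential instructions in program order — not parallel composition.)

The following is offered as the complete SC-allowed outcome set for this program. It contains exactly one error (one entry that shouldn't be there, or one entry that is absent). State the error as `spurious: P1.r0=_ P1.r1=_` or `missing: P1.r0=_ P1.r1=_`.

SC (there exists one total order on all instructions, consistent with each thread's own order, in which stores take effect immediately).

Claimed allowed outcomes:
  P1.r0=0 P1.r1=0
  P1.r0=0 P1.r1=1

missing: P1.r0=1 P1.r1=1

outcome vector order: (P1.r0,P1.r1)
SC: 3 outcomes — {00, 01, 11}
SC∖claimed = {11}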